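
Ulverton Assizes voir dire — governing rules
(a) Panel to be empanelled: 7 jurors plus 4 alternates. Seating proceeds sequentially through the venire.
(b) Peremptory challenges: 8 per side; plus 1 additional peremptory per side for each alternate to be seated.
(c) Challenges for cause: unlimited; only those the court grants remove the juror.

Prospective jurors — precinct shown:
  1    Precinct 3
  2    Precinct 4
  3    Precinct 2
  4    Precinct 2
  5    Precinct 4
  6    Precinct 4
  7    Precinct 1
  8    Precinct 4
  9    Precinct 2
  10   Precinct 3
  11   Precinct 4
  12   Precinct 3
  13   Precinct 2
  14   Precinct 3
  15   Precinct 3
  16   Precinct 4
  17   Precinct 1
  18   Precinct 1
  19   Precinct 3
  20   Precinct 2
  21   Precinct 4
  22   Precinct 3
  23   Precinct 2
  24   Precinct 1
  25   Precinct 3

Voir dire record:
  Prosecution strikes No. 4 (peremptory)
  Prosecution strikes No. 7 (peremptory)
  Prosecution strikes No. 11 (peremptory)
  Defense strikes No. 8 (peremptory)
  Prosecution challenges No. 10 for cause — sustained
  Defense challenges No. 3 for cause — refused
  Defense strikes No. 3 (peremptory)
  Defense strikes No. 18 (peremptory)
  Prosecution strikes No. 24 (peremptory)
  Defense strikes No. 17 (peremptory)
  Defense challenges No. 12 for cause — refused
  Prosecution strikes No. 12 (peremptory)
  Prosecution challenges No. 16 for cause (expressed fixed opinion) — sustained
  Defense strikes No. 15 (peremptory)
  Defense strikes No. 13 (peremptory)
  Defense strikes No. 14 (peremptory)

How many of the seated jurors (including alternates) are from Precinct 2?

Removed: #3, #4, #7, #8, #10, #11, #12, #13, #14, #15, #16, #17, #18, #24.
Seated (11 incl. alternates): #1, #2, #5, #6, #9, #19, #20, #21, #22, #23, #25.
Of those, in Precinct 2: #9, #20, #23 → 3.

3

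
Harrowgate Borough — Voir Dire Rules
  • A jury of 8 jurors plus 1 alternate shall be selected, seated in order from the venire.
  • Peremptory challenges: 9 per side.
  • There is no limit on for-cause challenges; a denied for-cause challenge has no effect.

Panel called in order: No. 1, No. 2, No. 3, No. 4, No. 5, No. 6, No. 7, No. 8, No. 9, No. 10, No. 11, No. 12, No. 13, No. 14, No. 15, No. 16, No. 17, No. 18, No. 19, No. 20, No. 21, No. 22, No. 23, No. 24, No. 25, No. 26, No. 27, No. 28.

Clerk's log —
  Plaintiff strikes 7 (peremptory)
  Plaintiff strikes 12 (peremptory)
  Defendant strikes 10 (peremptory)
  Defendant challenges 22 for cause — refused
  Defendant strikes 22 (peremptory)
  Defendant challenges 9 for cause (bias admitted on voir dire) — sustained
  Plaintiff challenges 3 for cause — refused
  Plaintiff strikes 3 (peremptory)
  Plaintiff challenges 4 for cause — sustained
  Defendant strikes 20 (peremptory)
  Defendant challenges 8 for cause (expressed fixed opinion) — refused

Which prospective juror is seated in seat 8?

Removed: #3, #4, #7, #9, #10, #12, #20, #22. (#8 stays — for-cause denied.)
Seating in order: seats 1–8 → #1, #2, #5, #6, #8, #11, #13, #14; alternates → #15.
So seat 8 is #14.

14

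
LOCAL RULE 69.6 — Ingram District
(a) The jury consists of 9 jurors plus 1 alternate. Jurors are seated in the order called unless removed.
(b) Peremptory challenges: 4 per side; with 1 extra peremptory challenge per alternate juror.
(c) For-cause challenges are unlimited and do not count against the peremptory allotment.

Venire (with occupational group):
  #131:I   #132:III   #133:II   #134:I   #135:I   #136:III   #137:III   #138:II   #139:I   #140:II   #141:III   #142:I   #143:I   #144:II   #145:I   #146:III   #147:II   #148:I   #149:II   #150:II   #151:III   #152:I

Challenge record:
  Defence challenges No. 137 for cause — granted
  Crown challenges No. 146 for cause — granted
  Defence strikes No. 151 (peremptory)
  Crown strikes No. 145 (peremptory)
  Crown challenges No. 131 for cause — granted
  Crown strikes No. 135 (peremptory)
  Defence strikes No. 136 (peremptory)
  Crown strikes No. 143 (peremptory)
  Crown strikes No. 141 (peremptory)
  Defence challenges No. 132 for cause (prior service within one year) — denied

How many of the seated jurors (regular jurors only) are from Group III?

1

Removed: #131, #135, #136, #137, #141, #143, #145, #146, #151.
Seated jurors 1–9: #132, #133, #134, #138, #139, #140, #142, #144, #147 (alternates #148 not counted).
Of those, in Group III: #132 → 1.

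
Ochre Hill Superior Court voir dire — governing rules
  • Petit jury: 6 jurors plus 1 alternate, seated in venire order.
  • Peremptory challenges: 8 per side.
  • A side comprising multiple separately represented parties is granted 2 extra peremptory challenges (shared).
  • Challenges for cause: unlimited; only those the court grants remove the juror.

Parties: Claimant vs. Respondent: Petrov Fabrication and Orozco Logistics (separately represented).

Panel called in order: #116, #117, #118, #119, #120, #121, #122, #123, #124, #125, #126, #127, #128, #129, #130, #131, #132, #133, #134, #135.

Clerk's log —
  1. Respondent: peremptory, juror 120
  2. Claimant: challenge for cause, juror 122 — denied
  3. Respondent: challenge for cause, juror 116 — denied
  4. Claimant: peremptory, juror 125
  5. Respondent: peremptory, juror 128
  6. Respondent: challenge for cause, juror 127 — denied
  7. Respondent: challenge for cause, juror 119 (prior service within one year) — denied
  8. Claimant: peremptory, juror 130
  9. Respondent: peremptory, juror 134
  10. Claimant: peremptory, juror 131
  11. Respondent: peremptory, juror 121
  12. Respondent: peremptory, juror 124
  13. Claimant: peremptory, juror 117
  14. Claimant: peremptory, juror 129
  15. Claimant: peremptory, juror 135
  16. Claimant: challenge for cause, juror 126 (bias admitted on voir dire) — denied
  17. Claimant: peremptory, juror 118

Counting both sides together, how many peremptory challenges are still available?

6

Claimant allotment: 8. Respondent allotment: 8 base + 2 multi-party = 10.
Claimant peremptories used: #125, #130, #131, #117, #129, #135, #118 — 7 (for-cause on #122, #126 don't count).
Respondent peremptories used: #120, #128, #134, #121, #124 — 5 (for-cause on #116, #127, #119 don't count).
Remaining: (8 − 7) + (10 − 5) = 6.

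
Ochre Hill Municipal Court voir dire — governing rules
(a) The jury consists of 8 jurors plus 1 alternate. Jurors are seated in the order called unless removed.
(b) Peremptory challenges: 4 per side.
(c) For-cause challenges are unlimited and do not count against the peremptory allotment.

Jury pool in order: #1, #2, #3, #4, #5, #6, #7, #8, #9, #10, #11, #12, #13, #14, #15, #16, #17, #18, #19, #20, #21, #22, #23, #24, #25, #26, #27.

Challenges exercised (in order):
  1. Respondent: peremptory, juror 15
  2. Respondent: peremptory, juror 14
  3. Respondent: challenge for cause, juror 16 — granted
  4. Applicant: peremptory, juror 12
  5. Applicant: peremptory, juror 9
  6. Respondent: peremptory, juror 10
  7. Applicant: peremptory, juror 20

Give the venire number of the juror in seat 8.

8

Removed: #9, #10, #12, #14, #15, #16, #20.
Seating in order: seats 1–8 → #1, #2, #3, #4, #5, #6, #7, #8; alternates → #11.
So seat 8 is #8.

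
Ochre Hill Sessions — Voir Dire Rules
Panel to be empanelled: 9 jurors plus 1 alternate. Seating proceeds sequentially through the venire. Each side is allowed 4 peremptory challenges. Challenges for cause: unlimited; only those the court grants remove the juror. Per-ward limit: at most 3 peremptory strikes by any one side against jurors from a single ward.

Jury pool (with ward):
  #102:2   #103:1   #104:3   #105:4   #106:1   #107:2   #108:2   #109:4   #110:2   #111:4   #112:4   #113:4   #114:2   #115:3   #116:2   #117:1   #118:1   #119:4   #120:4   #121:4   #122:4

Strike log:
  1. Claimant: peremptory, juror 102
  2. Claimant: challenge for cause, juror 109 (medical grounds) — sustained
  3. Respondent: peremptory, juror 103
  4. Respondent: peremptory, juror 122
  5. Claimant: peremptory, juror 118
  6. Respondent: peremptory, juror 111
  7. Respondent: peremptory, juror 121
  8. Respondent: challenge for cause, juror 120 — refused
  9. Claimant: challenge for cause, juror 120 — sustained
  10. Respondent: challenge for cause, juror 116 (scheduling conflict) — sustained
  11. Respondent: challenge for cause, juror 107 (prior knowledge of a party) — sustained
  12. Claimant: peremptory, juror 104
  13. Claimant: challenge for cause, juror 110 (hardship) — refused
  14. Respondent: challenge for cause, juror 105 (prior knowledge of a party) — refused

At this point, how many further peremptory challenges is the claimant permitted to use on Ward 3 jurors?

1

Claimant peremptories so far: #102, #118, #104 — 3 of 4 used, 1 left overall.
Against Ward 3: #104 — 1 used; per-ward cap 3 leaves 2.
Binding limit: min(1, 2) = 1.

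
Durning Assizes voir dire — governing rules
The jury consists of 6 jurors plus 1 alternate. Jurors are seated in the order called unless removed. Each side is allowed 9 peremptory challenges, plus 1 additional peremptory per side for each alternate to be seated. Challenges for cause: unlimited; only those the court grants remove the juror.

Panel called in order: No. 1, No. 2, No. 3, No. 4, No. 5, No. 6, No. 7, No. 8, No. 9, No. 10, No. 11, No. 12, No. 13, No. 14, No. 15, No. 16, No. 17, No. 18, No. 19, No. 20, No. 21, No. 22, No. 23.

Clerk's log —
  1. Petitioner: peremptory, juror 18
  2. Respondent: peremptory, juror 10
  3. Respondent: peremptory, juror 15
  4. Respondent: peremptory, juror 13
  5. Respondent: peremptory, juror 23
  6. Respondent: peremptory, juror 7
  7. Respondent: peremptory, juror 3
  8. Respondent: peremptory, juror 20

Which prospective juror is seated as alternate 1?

Removed: #3, #7, #10, #13, #15, #18, #20, #23.
Seating in order: seats 1–6 → #1, #2, #4, #5, #6, #8; alternates → #9.
So alternate 1 is #9.

9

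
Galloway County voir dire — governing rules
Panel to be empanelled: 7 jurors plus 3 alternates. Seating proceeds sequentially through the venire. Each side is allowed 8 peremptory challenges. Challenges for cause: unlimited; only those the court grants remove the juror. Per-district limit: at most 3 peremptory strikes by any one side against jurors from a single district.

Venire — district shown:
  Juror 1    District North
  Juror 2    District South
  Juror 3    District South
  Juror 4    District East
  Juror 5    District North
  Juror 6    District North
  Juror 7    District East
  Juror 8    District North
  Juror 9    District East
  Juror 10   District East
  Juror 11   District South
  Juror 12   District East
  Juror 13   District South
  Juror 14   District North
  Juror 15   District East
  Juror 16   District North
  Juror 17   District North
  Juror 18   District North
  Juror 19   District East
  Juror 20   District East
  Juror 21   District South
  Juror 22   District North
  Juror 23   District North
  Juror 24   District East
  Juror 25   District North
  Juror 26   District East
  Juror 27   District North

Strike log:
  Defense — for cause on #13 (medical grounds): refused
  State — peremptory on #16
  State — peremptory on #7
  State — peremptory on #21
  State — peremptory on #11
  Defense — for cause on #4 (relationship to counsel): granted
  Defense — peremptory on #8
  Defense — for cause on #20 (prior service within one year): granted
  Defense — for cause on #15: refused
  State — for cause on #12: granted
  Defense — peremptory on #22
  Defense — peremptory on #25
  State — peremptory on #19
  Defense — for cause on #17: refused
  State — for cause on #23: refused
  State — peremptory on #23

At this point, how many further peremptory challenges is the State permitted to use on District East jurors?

State peremptories so far: #16, #7, #21, #11, #19, #23 — 6 of 8 used, 2 left overall.
Against District East: #7, #19 — 2 used; per-district cap 3 leaves 1.
Binding limit: min(2, 1) = 1.

1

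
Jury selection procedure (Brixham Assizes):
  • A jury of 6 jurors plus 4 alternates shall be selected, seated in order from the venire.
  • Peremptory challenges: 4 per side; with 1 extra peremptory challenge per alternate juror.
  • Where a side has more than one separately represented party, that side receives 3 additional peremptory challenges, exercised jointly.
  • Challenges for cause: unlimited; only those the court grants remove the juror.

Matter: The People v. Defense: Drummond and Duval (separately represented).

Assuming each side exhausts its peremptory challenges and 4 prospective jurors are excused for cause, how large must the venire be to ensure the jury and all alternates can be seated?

Seats to fill: 6 + 4 alternates = 10.
Peremptories — The People: 4 + 1×4 = 8; Defense: 4 + 1×4 + 3 = 11; total 19.
For-cause removals: 4.
Minimum venire: 10 + 19 + 4 = 33.

33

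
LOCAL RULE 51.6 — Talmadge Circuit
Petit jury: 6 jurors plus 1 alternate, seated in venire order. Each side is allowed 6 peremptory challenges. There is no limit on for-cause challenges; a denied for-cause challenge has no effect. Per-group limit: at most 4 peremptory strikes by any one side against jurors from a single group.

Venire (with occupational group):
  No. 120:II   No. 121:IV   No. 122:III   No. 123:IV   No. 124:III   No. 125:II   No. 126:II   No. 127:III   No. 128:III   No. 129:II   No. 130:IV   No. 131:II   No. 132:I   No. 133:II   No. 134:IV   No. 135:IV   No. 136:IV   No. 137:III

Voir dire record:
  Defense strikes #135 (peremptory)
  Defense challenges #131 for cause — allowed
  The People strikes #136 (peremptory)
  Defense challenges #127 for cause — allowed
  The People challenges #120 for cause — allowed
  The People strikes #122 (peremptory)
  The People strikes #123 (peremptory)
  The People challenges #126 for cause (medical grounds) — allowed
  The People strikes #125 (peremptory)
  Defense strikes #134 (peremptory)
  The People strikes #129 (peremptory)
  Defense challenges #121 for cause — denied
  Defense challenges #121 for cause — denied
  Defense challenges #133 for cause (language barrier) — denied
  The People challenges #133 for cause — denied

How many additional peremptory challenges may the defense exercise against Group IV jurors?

Defense peremptories so far: #135, #134 — 2 of 6 used, 4 left overall.
Against Group IV: #135, #134 — 2 used; per-group cap 4 leaves 2.
Binding limit: min(4, 2) = 2.

2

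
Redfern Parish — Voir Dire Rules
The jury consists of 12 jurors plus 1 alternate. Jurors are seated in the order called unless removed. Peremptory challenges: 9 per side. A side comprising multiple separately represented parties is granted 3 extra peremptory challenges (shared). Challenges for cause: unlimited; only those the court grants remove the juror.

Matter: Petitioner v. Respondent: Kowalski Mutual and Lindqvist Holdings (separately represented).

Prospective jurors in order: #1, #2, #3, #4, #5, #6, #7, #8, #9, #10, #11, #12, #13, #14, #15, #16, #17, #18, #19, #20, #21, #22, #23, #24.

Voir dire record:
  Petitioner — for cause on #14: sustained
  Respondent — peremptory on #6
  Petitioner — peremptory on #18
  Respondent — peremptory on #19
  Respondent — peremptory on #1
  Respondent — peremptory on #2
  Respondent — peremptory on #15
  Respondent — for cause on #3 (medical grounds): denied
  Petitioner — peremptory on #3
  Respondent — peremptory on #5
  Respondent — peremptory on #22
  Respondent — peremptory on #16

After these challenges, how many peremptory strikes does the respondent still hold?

Respondent allotment: 9 base + 3 multi-party = 12.
Respondent peremptories used: #6, #19, #1, #2, #15, #5, #22, #16 — 8 (the for-cause on #3 doesn't count).
Remaining: 12 − 8 = 4.

4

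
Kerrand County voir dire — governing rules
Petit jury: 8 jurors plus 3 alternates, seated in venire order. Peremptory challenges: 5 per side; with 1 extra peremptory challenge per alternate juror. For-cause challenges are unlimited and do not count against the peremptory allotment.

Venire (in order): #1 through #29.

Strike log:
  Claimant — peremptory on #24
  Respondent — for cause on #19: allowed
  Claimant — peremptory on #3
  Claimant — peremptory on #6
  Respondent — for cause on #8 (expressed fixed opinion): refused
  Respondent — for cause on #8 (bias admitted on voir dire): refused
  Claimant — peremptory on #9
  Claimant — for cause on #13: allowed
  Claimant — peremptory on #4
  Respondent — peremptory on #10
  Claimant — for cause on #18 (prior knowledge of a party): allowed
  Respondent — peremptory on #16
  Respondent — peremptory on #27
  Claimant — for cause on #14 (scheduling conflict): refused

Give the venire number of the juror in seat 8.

14

Removed: #3, #4, #6, #9, #10, #13, #16, #18, #19, #24, #27. (#8, #14 stay — for-cause denied.)
Seating in order: seats 1–8 → #1, #2, #5, #7, #8, #11, #12, #14; alternates → #15, #17, #20.
So seat 8 is #14.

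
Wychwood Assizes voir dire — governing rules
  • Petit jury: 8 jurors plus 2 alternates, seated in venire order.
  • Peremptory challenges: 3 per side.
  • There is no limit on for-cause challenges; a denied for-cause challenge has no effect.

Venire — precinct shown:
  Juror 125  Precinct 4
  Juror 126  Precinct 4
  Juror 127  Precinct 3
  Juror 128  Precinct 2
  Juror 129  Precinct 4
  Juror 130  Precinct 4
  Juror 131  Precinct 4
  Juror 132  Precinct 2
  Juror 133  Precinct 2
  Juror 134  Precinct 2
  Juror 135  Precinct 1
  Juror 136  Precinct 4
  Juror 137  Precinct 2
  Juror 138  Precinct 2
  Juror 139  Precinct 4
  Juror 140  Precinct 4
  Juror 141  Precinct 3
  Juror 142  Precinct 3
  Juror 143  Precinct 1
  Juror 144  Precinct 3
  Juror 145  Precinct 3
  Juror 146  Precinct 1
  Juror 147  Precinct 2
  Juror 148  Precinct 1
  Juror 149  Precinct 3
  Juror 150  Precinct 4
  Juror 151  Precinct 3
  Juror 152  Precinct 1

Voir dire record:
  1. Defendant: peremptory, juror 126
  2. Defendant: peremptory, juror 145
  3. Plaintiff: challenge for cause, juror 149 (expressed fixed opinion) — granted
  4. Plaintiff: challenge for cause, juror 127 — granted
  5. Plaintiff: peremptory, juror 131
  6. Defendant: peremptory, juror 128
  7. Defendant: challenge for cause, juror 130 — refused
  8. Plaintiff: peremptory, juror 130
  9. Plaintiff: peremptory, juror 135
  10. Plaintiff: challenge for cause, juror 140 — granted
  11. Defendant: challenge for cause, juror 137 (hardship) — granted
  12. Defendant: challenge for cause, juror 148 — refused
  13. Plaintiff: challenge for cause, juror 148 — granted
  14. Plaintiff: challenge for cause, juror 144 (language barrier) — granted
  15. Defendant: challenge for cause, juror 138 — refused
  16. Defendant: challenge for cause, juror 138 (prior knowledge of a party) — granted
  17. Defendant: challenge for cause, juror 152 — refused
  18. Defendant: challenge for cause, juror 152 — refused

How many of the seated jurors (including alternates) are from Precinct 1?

1

Removed: #126, #127, #128, #130, #131, #135, #137, #138, #140, #144, #145, #148, #149.
Seated (10 incl. alternates): #125, #129, #132, #133, #134, #136, #139, #141, #142, #143.
Of those, in Precinct 1: #143 → 1.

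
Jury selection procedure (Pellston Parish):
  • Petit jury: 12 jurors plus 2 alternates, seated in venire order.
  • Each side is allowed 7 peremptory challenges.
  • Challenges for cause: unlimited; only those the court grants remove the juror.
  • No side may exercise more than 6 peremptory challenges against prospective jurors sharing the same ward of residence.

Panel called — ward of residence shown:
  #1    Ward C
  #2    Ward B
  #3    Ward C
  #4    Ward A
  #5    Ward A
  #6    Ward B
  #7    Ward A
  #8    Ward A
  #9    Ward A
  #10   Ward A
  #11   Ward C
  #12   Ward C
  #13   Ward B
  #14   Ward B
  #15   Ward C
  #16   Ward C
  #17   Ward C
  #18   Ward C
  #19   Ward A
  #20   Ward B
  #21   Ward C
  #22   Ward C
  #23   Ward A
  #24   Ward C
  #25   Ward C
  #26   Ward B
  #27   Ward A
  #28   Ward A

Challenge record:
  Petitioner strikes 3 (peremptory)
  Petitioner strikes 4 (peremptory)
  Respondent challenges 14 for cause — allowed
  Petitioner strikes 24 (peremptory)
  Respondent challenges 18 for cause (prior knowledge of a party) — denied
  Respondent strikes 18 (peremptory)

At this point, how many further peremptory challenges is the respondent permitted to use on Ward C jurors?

5

Respondent peremptories so far: #18 — 1 of 7 used, 6 left overall.
Against Ward C: #18 — 1 used; per-ward cap 6 leaves 5.
Binding limit: min(6, 5) = 5.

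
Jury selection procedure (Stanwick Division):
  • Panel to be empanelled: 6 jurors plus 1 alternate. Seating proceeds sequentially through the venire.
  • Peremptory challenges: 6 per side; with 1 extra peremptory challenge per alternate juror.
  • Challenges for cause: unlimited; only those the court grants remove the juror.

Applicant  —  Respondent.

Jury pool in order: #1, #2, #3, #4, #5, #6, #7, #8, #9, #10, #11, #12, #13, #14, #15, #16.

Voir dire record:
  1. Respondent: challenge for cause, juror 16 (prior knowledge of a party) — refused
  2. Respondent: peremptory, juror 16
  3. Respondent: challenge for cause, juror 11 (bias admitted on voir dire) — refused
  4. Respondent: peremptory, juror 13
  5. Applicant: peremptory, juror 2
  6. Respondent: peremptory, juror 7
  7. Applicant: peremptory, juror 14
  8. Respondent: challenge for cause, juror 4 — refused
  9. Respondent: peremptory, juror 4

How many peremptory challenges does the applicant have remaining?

5

Applicant allotment: 6 base + 1 × 1 alternate = 7.
Applicant peremptories used: #2, #14 — 2.
Remaining: 7 − 2 = 5.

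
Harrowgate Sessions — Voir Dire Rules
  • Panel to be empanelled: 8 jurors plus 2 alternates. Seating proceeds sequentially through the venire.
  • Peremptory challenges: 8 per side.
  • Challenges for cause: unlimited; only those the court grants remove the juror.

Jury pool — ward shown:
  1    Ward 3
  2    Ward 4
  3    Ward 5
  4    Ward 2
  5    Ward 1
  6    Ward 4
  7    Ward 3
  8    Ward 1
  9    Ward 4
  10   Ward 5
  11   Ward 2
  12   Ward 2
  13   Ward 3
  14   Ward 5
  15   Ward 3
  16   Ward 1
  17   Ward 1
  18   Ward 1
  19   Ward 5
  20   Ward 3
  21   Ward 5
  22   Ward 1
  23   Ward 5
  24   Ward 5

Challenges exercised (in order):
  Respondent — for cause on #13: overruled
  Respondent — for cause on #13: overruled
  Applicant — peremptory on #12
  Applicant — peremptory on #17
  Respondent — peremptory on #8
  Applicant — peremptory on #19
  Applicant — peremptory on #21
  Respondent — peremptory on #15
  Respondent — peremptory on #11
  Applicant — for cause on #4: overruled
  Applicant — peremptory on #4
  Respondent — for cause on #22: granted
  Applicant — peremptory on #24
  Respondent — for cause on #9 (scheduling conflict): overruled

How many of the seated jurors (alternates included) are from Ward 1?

Removed: #4, #8, #11, #12, #15, #17, #19, #21, #22, #24.
Seated (10 incl. alternates): #1, #2, #3, #5, #6, #7, #9, #10, #13, #14.
Of those, in Ward 1: #5 → 1.

1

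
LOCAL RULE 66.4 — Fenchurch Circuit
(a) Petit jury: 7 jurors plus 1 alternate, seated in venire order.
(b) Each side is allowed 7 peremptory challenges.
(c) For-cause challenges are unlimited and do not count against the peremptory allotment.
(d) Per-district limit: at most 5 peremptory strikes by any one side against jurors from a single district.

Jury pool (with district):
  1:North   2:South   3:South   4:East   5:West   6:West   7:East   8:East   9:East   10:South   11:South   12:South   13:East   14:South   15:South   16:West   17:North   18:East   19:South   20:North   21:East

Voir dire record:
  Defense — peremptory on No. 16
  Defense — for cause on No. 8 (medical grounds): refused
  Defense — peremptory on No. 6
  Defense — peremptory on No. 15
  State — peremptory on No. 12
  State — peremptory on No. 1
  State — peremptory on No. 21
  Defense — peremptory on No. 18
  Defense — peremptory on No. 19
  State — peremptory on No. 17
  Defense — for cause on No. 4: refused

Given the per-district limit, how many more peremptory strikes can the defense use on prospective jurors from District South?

2

Defense peremptories so far: #16, #6, #15, #18, #19 — 5 of 7 used, 2 left overall.
Against District South: #15, #19 — 2 used; per-district cap 5 leaves 3.
Binding limit: min(2, 3) = 2.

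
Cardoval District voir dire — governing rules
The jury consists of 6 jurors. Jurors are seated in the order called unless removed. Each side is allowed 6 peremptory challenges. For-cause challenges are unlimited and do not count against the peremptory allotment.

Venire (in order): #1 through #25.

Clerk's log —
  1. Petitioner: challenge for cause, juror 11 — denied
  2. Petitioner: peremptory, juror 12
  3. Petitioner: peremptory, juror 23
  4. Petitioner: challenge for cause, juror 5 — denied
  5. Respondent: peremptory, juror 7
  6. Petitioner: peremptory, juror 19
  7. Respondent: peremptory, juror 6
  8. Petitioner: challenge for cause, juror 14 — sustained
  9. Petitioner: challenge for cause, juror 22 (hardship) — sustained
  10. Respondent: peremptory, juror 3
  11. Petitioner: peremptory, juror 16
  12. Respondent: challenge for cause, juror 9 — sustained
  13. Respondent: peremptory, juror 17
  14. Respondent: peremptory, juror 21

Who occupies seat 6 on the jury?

10

Removed: #3, #6, #7, #9, #12, #14, #16, #17, #19, #21, #22, #23. (#5, #11 stay — for-cause denied.)
Seating in order: seats 1–6 → #1, #2, #4, #5, #8, #10.
So seat 6 is #10.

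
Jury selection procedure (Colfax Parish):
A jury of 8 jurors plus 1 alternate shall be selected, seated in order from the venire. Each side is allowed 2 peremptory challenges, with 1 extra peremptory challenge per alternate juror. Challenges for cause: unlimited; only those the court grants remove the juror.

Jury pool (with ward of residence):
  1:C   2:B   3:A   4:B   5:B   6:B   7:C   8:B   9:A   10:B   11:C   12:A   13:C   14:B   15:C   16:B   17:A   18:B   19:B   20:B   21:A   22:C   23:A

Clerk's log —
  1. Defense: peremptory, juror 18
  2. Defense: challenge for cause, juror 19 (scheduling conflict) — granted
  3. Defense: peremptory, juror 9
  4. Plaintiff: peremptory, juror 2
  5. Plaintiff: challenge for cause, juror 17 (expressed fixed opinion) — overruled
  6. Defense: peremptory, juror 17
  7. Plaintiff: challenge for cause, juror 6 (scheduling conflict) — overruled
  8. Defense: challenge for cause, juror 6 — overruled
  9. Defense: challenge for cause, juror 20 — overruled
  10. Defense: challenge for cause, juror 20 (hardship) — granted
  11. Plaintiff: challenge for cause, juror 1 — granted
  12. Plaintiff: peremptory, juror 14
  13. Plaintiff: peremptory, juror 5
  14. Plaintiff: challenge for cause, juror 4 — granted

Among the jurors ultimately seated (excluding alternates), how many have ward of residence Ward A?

2

Removed: #1, #2, #4, #5, #9, #14, #17, #18, #19, #20.
Seated jurors 1–8: #3, #6, #7, #8, #10, #11, #12, #13 (alternates #15 not counted).
Of those, in Ward A: #3, #12 → 2.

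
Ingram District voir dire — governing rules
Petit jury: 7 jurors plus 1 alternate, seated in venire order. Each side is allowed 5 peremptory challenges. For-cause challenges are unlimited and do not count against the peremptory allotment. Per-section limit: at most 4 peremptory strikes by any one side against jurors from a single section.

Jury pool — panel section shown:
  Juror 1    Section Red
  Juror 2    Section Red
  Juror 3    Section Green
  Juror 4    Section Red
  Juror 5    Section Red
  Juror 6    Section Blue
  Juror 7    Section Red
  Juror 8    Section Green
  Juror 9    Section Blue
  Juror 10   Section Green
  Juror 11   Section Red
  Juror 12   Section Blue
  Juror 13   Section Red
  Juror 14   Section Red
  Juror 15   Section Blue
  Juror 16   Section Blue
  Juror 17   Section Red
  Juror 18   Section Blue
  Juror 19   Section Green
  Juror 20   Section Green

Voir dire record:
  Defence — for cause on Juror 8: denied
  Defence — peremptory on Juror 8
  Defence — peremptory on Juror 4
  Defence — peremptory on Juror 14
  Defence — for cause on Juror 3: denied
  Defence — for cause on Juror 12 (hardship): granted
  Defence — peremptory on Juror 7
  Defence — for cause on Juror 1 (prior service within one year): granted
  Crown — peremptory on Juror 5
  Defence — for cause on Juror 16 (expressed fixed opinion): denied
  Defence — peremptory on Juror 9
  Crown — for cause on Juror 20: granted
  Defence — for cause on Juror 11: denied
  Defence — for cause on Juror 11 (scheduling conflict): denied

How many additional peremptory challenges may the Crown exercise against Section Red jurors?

Crown peremptories so far: #5 — 1 of 5 used, 4 left overall.
Against Section Red: #5 — 1 used; per-section cap 4 leaves 3.
Binding limit: min(4, 3) = 3.

3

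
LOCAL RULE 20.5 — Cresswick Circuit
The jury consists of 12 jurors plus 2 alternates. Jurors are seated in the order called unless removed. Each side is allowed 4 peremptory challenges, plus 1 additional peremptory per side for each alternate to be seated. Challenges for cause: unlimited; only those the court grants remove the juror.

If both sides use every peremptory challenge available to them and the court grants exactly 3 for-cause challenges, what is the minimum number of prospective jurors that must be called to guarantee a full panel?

Seats to fill: 12 + 2 alternates = 14.
Peremptories: 4 + 1×2 = 6 per side × 2 sides = 12.
For-cause removals: 3.
Minimum venire: 14 + 12 + 3 = 29.

29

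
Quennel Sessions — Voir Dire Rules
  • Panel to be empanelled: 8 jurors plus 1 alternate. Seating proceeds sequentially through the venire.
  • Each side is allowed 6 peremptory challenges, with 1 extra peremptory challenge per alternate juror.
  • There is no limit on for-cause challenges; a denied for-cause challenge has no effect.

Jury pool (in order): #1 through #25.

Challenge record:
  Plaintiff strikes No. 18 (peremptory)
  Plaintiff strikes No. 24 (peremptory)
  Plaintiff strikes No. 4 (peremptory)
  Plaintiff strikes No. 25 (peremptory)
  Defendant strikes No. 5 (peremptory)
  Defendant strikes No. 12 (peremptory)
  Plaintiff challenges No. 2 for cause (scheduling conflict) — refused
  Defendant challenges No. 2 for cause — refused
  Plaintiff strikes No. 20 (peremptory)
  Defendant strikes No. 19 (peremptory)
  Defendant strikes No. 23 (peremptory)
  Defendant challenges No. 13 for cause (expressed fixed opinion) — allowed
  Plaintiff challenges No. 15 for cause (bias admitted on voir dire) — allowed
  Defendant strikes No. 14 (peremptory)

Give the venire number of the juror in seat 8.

10

Removed: #4, #5, #12, #13, #14, #15, #18, #19, #20, #23, #24, #25. (#2 stays — for-cause denied.)
Seating in order: seats 1–8 → #1, #2, #3, #6, #7, #8, #9, #10; alternates → #11.
So seat 8 is #10.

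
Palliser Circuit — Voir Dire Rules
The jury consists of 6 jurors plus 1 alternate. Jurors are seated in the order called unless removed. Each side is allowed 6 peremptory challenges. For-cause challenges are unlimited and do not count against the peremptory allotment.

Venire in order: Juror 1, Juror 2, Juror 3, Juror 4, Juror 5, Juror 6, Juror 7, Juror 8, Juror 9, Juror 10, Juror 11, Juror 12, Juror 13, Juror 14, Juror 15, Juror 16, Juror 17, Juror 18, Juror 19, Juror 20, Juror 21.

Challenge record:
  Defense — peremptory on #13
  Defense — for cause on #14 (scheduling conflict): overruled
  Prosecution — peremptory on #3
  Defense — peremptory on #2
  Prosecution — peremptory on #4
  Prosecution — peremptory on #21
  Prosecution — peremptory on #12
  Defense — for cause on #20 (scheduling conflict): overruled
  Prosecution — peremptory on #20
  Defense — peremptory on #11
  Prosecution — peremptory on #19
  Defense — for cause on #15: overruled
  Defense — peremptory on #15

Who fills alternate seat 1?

Removed: #2, #3, #4, #11, #12, #13, #15, #19, #20, #21. (#14 stays — for-cause denied.)
Filling seats in venire order through position 7: #1, #5, #6, #7, #8, #9, #10.
So alternate 1 is #10.

10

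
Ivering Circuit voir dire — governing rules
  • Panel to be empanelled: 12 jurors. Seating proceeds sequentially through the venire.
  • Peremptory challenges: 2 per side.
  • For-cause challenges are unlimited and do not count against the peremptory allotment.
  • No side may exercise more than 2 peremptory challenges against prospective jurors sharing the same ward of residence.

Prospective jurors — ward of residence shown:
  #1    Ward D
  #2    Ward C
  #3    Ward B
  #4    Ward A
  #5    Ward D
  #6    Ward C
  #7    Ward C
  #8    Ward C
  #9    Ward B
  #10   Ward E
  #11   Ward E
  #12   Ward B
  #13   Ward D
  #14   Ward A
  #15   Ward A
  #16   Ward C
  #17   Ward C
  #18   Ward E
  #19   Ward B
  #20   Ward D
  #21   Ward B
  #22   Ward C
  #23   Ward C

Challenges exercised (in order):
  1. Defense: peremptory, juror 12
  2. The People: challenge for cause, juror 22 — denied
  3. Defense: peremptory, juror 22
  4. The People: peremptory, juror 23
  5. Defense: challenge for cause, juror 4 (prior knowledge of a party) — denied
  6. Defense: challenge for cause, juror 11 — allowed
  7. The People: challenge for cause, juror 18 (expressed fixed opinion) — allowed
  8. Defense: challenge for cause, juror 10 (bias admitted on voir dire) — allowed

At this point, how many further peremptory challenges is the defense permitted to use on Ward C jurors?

Defense peremptories so far: #12, #22 — 2 of 2 used, 0 left overall.
Against Ward C: #22 — 1 used; per-ward cap 2 leaves 1.
Binding limit: min(0, 1) = 0.

0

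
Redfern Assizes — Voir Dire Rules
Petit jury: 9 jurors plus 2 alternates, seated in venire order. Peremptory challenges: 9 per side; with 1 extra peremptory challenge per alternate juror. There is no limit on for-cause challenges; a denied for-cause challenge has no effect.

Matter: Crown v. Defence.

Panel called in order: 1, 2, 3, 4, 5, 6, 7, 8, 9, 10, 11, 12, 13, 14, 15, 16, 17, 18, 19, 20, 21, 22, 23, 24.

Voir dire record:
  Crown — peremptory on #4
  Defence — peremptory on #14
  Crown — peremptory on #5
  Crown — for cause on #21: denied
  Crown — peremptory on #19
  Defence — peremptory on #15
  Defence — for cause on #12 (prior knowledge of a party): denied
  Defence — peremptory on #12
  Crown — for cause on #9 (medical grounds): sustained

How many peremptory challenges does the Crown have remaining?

8

Crown allotment: 9 base + 1 × 2 alternates = 11.
Crown peremptories used: #4, #5, #19 — 3 (for-cause on #21, #9 don't count).
Remaining: 11 − 3 = 8.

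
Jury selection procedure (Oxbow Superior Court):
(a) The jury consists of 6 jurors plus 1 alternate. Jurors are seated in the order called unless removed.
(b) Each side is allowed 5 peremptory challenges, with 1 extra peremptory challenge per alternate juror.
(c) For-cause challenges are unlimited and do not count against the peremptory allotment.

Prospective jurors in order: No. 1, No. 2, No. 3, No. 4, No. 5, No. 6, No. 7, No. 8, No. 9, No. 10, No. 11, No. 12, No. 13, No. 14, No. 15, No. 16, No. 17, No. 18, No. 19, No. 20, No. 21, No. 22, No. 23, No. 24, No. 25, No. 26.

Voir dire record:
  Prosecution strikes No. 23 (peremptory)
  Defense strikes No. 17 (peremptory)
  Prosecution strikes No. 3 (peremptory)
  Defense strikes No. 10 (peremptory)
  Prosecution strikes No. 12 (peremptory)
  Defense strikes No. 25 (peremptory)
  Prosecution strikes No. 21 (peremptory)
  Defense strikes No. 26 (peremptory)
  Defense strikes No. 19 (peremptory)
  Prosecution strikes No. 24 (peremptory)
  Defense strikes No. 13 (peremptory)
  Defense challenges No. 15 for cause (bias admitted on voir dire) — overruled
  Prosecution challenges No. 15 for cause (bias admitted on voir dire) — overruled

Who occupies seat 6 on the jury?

Removed: #3, #10, #12, #13, #17, #19, #21, #23, #24, #25, #26. (#15 stays — for-cause denied.)
Seating in order: seats 1–6 → #1, #2, #4, #5, #6, #7; alternates → #8.
So seat 6 is #7.

7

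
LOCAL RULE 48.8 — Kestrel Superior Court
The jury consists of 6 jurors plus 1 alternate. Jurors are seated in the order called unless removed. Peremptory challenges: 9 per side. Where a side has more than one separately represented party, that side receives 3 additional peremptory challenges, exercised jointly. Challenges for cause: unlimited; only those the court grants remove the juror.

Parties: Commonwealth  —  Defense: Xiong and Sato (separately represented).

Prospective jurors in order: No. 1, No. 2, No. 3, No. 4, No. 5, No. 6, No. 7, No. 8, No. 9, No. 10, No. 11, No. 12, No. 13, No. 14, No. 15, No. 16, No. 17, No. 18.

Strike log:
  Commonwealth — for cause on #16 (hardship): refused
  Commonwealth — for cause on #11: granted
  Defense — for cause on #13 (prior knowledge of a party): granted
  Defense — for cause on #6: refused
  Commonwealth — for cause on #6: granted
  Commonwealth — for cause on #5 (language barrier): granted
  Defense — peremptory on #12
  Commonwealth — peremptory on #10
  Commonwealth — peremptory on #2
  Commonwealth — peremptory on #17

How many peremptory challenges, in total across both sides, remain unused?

Commonwealth allotment: 9. Defense allotment: 9 base + 3 multi-party = 12.
Commonwealth peremptories used: #10, #2, #17 — 3 (for-cause on #16, #11, #6, #5 don't count).
Defense peremptories used: #12 — 1 (for-cause on #13, #6 don't count).
Remaining: (9 − 3) + (12 − 1) = 17.

17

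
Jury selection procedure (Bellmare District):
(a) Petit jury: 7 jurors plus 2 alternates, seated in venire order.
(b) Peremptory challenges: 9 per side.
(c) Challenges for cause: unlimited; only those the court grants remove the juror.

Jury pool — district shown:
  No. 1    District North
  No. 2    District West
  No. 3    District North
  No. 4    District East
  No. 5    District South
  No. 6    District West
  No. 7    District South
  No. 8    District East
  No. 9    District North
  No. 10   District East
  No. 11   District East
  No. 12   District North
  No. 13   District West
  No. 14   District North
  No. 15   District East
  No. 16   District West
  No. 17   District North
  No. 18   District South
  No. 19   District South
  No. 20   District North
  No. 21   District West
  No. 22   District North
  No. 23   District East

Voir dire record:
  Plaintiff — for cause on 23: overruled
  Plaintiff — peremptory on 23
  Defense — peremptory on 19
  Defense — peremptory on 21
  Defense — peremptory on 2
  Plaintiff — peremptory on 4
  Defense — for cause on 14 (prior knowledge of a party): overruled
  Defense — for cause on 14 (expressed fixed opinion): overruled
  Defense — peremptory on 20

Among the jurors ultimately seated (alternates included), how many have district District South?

2

Removed: #2, #4, #19, #20, #21, #23.
Seated (9 incl. alternates): #1, #3, #5, #6, #7, #8, #9, #10, #11.
Of those, in District South: #5, #7 → 2.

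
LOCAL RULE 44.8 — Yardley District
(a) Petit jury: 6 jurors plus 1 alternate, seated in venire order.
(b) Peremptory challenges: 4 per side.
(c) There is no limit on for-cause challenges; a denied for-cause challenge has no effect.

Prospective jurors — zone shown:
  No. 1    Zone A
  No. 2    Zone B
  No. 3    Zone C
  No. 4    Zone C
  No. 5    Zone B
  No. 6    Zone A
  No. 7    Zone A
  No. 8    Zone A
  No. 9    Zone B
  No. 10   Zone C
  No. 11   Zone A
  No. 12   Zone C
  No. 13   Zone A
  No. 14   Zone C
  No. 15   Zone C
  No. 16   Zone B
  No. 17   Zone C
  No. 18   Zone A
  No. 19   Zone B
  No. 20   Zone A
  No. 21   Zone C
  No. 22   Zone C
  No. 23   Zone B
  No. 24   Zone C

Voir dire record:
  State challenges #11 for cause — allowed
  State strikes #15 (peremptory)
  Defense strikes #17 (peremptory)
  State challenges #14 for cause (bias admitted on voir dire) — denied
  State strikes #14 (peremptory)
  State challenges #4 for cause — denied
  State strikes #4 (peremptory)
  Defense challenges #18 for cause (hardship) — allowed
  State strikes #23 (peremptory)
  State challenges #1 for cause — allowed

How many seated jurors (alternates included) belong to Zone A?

3

Removed: #1, #4, #11, #14, #15, #17, #18, #23.
Seated (7 incl. alternates): #2, #3, #5, #6, #7, #8, #9.
Of those, in Zone A: #6, #7, #8 → 3.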